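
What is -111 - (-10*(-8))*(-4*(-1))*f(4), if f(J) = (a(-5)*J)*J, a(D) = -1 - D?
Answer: -20591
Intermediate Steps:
f(J) = 4*J² (f(J) = ((-1 - 1*(-5))*J)*J = ((-1 + 5)*J)*J = (4*J)*J = 4*J²)
-111 - (-10*(-8))*(-4*(-1))*f(4) = -111 - (-10*(-8))*(-4*(-1))*(4*4²) = -111 - 80*4*(4*16) = -111 - 80*4*64 = -111 - 80*256 = -111 - 1*20480 = -111 - 20480 = -20591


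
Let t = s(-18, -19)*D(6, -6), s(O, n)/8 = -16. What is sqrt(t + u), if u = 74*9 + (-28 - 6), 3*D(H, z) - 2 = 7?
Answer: 2*sqrt(62) ≈ 15.748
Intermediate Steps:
D(H, z) = 3 (D(H, z) = 2/3 + (1/3)*7 = 2/3 + 7/3 = 3)
s(O, n) = -128 (s(O, n) = 8*(-16) = -128)
u = 632 (u = 666 - 34 = 632)
t = -384 (t = -128*3 = -384)
sqrt(t + u) = sqrt(-384 + 632) = sqrt(248) = 2*sqrt(62)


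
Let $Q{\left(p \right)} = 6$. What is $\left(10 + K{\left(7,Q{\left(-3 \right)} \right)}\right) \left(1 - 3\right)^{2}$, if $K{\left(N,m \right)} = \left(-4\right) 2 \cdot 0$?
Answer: $40$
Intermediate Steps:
$K{\left(N,m \right)} = 0$ ($K{\left(N,m \right)} = \left(-8\right) 0 = 0$)
$\left(10 + K{\left(7,Q{\left(-3 \right)} \right)}\right) \left(1 - 3\right)^{2} = \left(10 + 0\right) \left(1 - 3\right)^{2} = 10 \left(-2\right)^{2} = 10 \cdot 4 = 40$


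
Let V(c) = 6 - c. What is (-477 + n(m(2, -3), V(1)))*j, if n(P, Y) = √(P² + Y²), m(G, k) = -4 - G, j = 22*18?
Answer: -188892 + 396*√61 ≈ -1.8580e+5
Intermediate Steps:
j = 396
(-477 + n(m(2, -3), V(1)))*j = (-477 + √((-4 - 1*2)² + (6 - 1*1)²))*396 = (-477 + √((-4 - 2)² + (6 - 1)²))*396 = (-477 + √((-6)² + 5²))*396 = (-477 + √(36 + 25))*396 = (-477 + √61)*396 = -188892 + 396*√61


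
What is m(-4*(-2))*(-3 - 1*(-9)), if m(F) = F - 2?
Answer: 36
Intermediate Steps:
m(F) = -2 + F
m(-4*(-2))*(-3 - 1*(-9)) = (-2 - 4*(-2))*(-3 - 1*(-9)) = (-2 + 8)*(-3 + 9) = 6*6 = 36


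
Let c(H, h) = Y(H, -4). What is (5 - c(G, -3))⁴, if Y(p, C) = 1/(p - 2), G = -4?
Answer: 923521/1296 ≈ 712.59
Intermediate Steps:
Y(p, C) = 1/(-2 + p)
c(H, h) = 1/(-2 + H)
(5 - c(G, -3))⁴ = (5 - 1/(-2 - 4))⁴ = (5 - 1/(-6))⁴ = (5 - 1*(-⅙))⁴ = (5 + ⅙)⁴ = (31/6)⁴ = 923521/1296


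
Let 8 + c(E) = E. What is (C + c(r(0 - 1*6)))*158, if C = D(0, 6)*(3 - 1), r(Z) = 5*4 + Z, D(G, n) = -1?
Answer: 632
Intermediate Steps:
r(Z) = 20 + Z
c(E) = -8 + E
C = -2 (C = -(3 - 1) = -1*2 = -2)
(C + c(r(0 - 1*6)))*158 = (-2 + (-8 + (20 + (0 - 1*6))))*158 = (-2 + (-8 + (20 + (0 - 6))))*158 = (-2 + (-8 + (20 - 6)))*158 = (-2 + (-8 + 14))*158 = (-2 + 6)*158 = 4*158 = 632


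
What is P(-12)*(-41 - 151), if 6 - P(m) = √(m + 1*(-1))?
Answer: -1152 + 192*I*√13 ≈ -1152.0 + 692.27*I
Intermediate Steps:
P(m) = 6 - √(-1 + m) (P(m) = 6 - √(m + 1*(-1)) = 6 - √(m - 1) = 6 - √(-1 + m))
P(-12)*(-41 - 151) = (6 - √(-1 - 12))*(-41 - 151) = (6 - √(-13))*(-192) = (6 - I*√13)*(-192) = -1152 + 192*I*√13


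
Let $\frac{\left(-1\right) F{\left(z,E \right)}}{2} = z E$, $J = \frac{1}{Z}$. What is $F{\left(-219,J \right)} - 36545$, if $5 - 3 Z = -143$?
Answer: $- \frac{2703673}{74} \approx -36536.0$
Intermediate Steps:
$Z = \frac{148}{3}$ ($Z = \frac{5}{3} - - \frac{143}{3} = \frac{5}{3} + \frac{143}{3} = \frac{148}{3} \approx 49.333$)
$J = \frac{3}{148}$ ($J = \frac{1}{\frac{148}{3}} = \frac{3}{148} \approx 0.02027$)
$F{\left(z,E \right)} = - 2 E z$ ($F{\left(z,E \right)} = - 2 z E = - 2 E z$)
$F{\left(-219,J \right)} - 36545 = \left(-2\right) \frac{3}{148} \left(-219\right) - 36545 = \frac{657}{74} - 36545 = - \frac{2703673}{74}$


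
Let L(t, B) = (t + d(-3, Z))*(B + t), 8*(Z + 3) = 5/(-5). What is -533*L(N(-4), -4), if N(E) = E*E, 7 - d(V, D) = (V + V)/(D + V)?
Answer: -6901284/49 ≈ -1.4084e+5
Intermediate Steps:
Z = -25/8 (Z = -3 + (5/(-5))/8 = -3 + (5*(-⅕))/8 = -3 + (⅛)*(-1) = -3 - ⅛ = -25/8 ≈ -3.1250)
d(V, D) = 7 - 2*V/(D + V) (d(V, D) = 7 - (V + V)/(D + V) = 7 - 2*V/(D + V))
N(E) = E²
L(t, B) = (295/49 + t)*(B + t) (L(t, B) = (t + (5*(-3) + 7*(-25/8))/(-25/8 - 3))*(B + t) = (t + (-15 - 175/8)/(-49/8))*(B + t) = (t - 8/49*(-295/8))*(B + t) = (t + 295/49)*(B + t) = (295/49 + t)*(B + t))
-533*L(N(-4), -4) = -533*(((-4)²)² + (295/49)*(-4) + (295/49)*(-4)² - 4*(-4)²) = -533*(16² - 1180/49 + (295/49)*16 - 4*16) = -533*(256 - 1180/49 + 4720/49 - 64) = -533*12948/49 = -6901284/49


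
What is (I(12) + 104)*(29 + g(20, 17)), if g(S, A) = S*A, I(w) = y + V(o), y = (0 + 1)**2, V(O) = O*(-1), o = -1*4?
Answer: 40221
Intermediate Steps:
o = -4
V(O) = -O
y = 1 (y = 1**2 = 1)
I(w) = 5 (I(w) = 1 - 1*(-4) = 1 + 4 = 5)
g(S, A) = A*S
(I(12) + 104)*(29 + g(20, 17)) = (5 + 104)*(29 + 17*20) = 109*(29 + 340) = 109*369 = 40221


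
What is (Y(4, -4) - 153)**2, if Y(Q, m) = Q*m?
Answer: 28561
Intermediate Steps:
(Y(4, -4) - 153)**2 = (4*(-4) - 153)**2 = (-16 - 153)**2 = (-169)**2 = 28561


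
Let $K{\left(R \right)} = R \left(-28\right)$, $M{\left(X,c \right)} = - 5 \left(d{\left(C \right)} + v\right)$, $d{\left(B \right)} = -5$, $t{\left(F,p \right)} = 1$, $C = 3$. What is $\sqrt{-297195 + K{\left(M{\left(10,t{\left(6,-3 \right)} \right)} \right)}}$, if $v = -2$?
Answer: $5 i \sqrt{11927} \approx 546.05 i$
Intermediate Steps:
$M{\left(X,c \right)} = 35$ ($M{\left(X,c \right)} = - 5 \left(-5 - 2\right) = \left(-5\right) \left(-7\right) = 35$)
$K{\left(R \right)} = - 28 R$
$\sqrt{-297195 + K{\left(M{\left(10,t{\left(6,-3 \right)} \right)} \right)}} = \sqrt{-297195 - 980} = \sqrt{-298175} = 5 i \sqrt{11927}$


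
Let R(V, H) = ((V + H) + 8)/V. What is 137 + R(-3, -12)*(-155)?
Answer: -674/3 ≈ -224.67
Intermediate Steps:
R(V, H) = (8 + H + V)/V (R(V, H) = ((H + V) + 8)/V = (8 + H + V)/V)
137 + R(-3, -12)*(-155) = 137 + ((8 - 12 - 3)/(-3))*(-155) = 137 - ⅓*(-7)*(-155) = 137 + (7/3)*(-155) = 137 - 1085/3 = -674/3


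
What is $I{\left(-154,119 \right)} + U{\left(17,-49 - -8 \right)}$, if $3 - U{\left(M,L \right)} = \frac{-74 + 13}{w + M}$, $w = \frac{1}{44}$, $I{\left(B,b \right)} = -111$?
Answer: $- \frac{78208}{749} \approx -104.42$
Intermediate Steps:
$w = \frac{1}{44} \approx 0.022727$
$U{\left(M,L \right)} = 3 + \frac{61}{\frac{1}{44} + M}$ ($U{\left(M,L \right)} = 3 - \frac{-74 + 13}{\frac{1}{44} + M} = 3 - - \frac{61}{\frac{1}{44} + M} = 3 + \frac{61}{\frac{1}{44} + M}$)
$I{\left(-154,119 \right)} + U{\left(17,-49 - -8 \right)} = -111 + \frac{2687 + 132 \cdot 17}{1 + 44 \cdot 17} = -111 + \frac{2687 + 2244}{1 + 748} = -111 + \frac{1}{749} \cdot 4931 = -111 + \frac{4931}{749} = - \frac{78208}{749}$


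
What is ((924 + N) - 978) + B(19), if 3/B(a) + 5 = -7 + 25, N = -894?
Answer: -12321/13 ≈ -947.77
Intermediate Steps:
B(a) = 3/13 (B(a) = 3/(-5 + (-7 + 25)) = 3/(-5 + 18) = 3/13)
((924 + N) - 978) + B(19) = ((924 - 894) - 978) + 3/13 = (30 - 978) + 3/13 = -948 + 3/13 = -12321/13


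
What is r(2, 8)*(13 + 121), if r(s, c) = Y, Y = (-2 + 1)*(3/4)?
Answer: -201/2 ≈ -100.50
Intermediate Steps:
Y = -¾ (Y = -3/4 = -1*¾ = -¾ ≈ -0.75000)
r(s, c) = -¾
r(2, 8)*(13 + 121) = -3*(13 + 121)/4 = -¾*134 = -201/2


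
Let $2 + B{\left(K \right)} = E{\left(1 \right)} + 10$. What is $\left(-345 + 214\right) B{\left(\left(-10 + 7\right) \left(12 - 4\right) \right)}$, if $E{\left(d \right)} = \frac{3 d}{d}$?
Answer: $-1441$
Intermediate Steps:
$E{\left(d \right)} = 3$
$B{\left(K \right)} = 11$ ($B{\left(K \right)} = -2 + \left(3 + 10\right) = -2 + 13 = 11$)
$\left(-345 + 214\right) B{\left(\left(-10 + 7\right) \left(12 - 4\right) \right)} = \left(-345 + 214\right) 11 = \left(-131\right) 11 = -1441$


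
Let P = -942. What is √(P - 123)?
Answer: I*√1065 ≈ 32.634*I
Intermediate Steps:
√(P - 123) = √(-942 - 123) = √(-1065) = I*√1065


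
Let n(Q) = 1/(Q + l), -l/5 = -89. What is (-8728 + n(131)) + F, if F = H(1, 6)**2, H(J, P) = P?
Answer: -5006591/576 ≈ -8692.0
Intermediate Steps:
l = 445 (l = -5*(-89) = 445)
n(Q) = 1/(445 + Q) (n(Q) = 1/(Q + 445) = 1/(445 + Q))
F = 36 (F = 6**2 = 36)
(-8728 + n(131)) + F = (-8728 + 1/(445 + 131)) + 36 = (-8728 + 1/576) + 36 = -5027327/576 + 36 = -5006591/576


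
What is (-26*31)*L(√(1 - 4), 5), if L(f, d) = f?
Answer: -806*I*√3 ≈ -1396.0*I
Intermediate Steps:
(-26*31)*L(√(1 - 4), 5) = (-26*31)*√(1 - 4) = -806*I*√3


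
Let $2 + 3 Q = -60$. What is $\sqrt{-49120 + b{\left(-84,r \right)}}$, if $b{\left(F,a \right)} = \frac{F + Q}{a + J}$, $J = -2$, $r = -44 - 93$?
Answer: $\frac{i \sqrt{8541296742}}{417} \approx 221.63 i$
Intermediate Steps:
$r = -137$ ($r = -44 - 93 = -137$)
$Q = - \frac{62}{3}$ ($Q = - \frac{2}{3} + \frac{1}{3} \left(-60\right) = - \frac{2}{3} - 20 = - \frac{62}{3} \approx -20.667$)
$b{\left(F,a \right)} = \frac{- \frac{62}{3} + F}{-2 + a}$ ($b{\left(F,a \right)} = \frac{F - \frac{62}{3}}{a - 2} = \frac{- \frac{62}{3} + F}{-2 + a}$)
$\sqrt{-49120 + b{\left(-84,r \right)}} = \sqrt{-49120 + \frac{- \frac{62}{3} - 84}{-2 - 137}} = \sqrt{-49120 + \frac{1}{-139} \left(- \frac{314}{3}\right)} = \sqrt{-49120 - - \frac{314}{417}} = \sqrt{-49120 + \frac{314}{417}} = \sqrt{- \frac{20482726}{417}} = \frac{i \sqrt{8541296742}}{417}$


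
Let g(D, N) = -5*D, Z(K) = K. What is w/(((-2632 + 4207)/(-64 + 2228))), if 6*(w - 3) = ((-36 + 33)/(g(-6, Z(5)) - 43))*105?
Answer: 66002/6825 ≈ 9.6706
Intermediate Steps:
w = 183/26 (w = 3 + (((-36 + 33)/(-5*(-6) - 43))*105)/6 = 3 + (-3/(30 - 43)*105)/6 = 3 + (-3/(-13)*105)/6 = 3 + (-3*(-1/13)*105)/6 = 3 + ((3/13)*105)/6 = 3 + (⅙)*(315/13) = 3 + 105/26 = 183/26 ≈ 7.0385)
w/(((-2632 + 4207)/(-64 + 2228))) = 183/(26*(((-2632 + 4207)/(-64 + 2228)))) = 183/(26*((1575/2164))) = 183/(26*((1575*(1/2164)))) = 183/(26*(1575/2164)) = (183/26)*(2164/1575) = 66002/6825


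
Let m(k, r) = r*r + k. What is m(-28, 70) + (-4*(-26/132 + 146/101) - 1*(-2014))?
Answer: 22934392/3333 ≈ 6881.0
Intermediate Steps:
m(k, r) = k + r² (m(k, r) = r² + k = k + r²)
m(-28, 70) + (-4*(-26/132 + 146/101) - 1*(-2014)) = (-28 + 70²) + (-4*(-26/132 + 146/101) - 1*(-2014)) = (-28 + 4900) + (-4*(-26*1/132 + 146*(1/101)) + 2014) = 4872 + (-4*(-13/66 + 146/101) + 2014) = 4872 + (-4*8323/6666 + 2014) = 4872 + (-16646/3333 + 2014) = 4872 + 6696016/3333 = 22934392/3333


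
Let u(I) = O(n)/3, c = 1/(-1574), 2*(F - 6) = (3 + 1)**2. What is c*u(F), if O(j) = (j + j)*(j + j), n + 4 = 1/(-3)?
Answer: -338/21249 ≈ -0.015907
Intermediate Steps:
n = -13/3 (n = -4 + 1/(-3) = -4 - 1/3 = -13/3 ≈ -4.3333)
F = 14 (F = 6 + (3 + 1)**2/2 = 6 + (1/2)*4**2 = 6 + (1/2)*16 = 6 + 8 = 14)
O(j) = 4*j**2 (O(j) = (2*j)*(2*j) = 4*j**2)
c = -1/1574 ≈ -0.00063532
u(I) = 676/27 (u(I) = (4*(-13/3)**2)/3 = (4*(169/9))*(1/3) = (676/9)*(1/3) = 676/27)
c*u(F) = -1/1574*676/27 = -338/21249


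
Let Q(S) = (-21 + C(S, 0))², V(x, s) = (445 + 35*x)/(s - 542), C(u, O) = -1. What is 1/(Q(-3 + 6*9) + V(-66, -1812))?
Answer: 2354/1141201 ≈ 0.0020627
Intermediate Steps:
V(x, s) = (445 + 35*x)/(-542 + s)
Q(S) = 484 (Q(S) = (-21 - 1)² = (-22)² = 484)
1/(Q(-3 + 6*9) + V(-66, -1812)) = 1/(484 + 5*(89 + 7*(-66))/(-542 - 1812)) = 1/(484 + 5*(89 - 462)/(-2354)) = 1/(484 + 5*(-1/2354)*(-373)) = 1/(484 + 1865/2354) = 1/(1141201/2354) = 2354/1141201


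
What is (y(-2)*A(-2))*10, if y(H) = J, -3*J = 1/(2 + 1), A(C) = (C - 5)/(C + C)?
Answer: -35/18 ≈ -1.9444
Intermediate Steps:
A(C) = (-5 + C)/(2*C) (A(C) = (-5 + C)/((2*C)) = (-5 + C)*(1/(2*C)) = (-5 + C)/(2*C))
J = -1/9 (J = -1/(3*(2 + 1)) = -1/3/3 = -1/3*1/3 = -1/9 ≈ -0.11111)
y(H) = -1/9
(y(-2)*A(-2))*10 = -(-5 - 2)/(18*(-2))*10 = -(-1)*(-7)/(18*2)*10 = -1/9*7/4*10 = -7/36*10 = -35/18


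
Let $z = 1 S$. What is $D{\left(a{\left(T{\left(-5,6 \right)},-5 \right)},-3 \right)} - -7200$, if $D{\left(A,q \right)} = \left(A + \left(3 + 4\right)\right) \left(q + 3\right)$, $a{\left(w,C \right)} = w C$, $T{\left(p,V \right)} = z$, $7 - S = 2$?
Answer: $7200$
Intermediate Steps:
$S = 5$ ($S = 7 - 2 = 5$)
$z = 5$ ($z = 1 \cdot 5 = 5$)
$T{\left(p,V \right)} = 5$
$a{\left(w,C \right)} = C w$
$D{\left(A,q \right)} = \left(3 + q\right) \left(7 + A\right)$ ($D{\left(A,q \right)} = \left(A + 7\right) \left(3 + q\right) = \left(7 + A\right) \left(3 + q\right) = \left(3 + q\right) \left(7 + A\right)$)
$D{\left(a{\left(T{\left(-5,6 \right)},-5 \right)},-3 \right)} - -7200 = \left(21 + 3 \left(\left(-5\right) 5\right) + 7 \left(-3\right) + \left(-5\right) 5 \left(-3\right)\right) - -7200 = \left(21 + 3 \left(-25\right) - 21 - -75\right) + 7200 = \left(21 - 75 - 21 + 75\right) + 7200 = 0 + 7200 = 7200$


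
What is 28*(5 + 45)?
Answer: 1400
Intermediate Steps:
28*(5 + 45) = 28*50 = 1400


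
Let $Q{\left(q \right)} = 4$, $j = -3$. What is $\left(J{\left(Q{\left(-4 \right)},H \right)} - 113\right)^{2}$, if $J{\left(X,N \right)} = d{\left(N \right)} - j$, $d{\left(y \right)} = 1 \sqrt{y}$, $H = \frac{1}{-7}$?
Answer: $\frac{\left(770 - i \sqrt{7}\right)^{2}}{49} \approx 12100.0 - 83.152 i$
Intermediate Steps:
$H = - \frac{1}{7} \approx -0.14286$
$d{\left(y \right)} = \sqrt{y}$
$J{\left(X,N \right)} = 3 + \sqrt{N}$ ($J{\left(X,N \right)} = \sqrt{N} - -3 = \sqrt{N} + 3 = 3 + \sqrt{N}$)
$\left(J{\left(Q{\left(-4 \right)},H \right)} - 113\right)^{2} = \left(\left(3 + \sqrt{- \frac{1}{7}}\right) - 113\right)^{2} = \left(\left(3 + \frac{i \sqrt{7}}{7}\right) - 113\right)^{2} = \left(-110 + \frac{i \sqrt{7}}{7}\right)^{2}$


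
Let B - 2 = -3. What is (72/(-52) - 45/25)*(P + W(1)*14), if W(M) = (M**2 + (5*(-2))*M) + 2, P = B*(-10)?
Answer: 18216/65 ≈ 280.25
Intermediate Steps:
B = -1 (B = 2 - 3 = -1)
P = 10 (P = -1*(-10) = 10)
W(M) = 2 + M**2 - 10*M (W(M) = (M**2 - 10*M) + 2 = 2 + M**2 - 10*M)
(72/(-52) - 45/25)*(P + W(1)*14) = (72/(-52) - 45/25)*(10 + (2 + 1**2 - 10*1)*14) = (72*(-1/52) - 45*1/25)*(10 + (2 + 1 - 10)*14) = (-18/13 - 9/5)*(10 - 7*14) = -207*(10 - 98)/65 = -207/65*(-88) = 18216/65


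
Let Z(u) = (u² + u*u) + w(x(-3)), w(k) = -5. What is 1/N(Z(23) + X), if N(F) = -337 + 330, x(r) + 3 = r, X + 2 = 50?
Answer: -⅐ ≈ -0.14286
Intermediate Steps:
X = 48 (X = -2 + 50 = 48)
x(r) = -3 + r
Z(u) = -5 + 2*u² (Z(u) = (u² + u*u) - 5 = (u² + u²) - 5 = 2*u² - 5 = -5 + 2*u²)
N(F) = -7
1/N(Z(23) + X) = 1/(-7) = -⅐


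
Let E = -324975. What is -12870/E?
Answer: 858/21665 ≈ 0.039603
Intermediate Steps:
-12870/E = -12870/(-324975) = -12870*(-1/324975) = 858/21665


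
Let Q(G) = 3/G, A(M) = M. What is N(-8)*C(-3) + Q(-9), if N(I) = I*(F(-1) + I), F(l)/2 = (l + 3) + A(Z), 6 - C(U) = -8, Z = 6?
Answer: -2689/3 ≈ -896.33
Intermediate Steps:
C(U) = 14 (C(U) = 6 - 1*(-8) = 6 + 8 = 14)
F(l) = 18 + 2*l (F(l) = 2*((l + 3) + 6) = 2*((3 + l) + 6) = 2*(9 + l) = 18 + 2*l)
N(I) = I*(16 + I) (N(I) = I*((18 + 2*(-1)) + I) = I*((18 - 2) + I) = I*(16 + I))
N(-8)*C(-3) + Q(-9) = -8*(16 - 8)*14 + 3/(-9) = -8*8*14 + 3*(-1/9) = -64*14 - 1/3 = -896 - 1/3 = -2689/3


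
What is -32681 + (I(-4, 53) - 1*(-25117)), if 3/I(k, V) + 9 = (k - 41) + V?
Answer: -7567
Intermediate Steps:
I(k, V) = 3/(-50 + V + k) (I(k, V) = 3/(-9 + ((k - 41) + V)) = 3/(-9 + ((-41 + k) + V)) = 3/(-9 + (-41 + V + k)) = 3/(-50 + V + k))
-32681 + (I(-4, 53) - 1*(-25117)) = -32681 + (3/(-50 + 53 - 4) - 1*(-25117)) = -32681 + (3/(-1) + 25117) = -32681 + (3*(-1) + 25117) = -32681 + (-3 + 25117) = -32681 + 25114 = -7567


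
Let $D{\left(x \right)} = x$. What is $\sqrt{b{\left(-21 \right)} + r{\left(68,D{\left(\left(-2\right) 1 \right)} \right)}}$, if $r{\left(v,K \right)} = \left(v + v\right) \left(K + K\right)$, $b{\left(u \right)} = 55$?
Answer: $i \sqrt{489} \approx 22.113 i$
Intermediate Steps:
$r{\left(v,K \right)} = 4 K v$ ($r{\left(v,K \right)} = 2 v 2 K = 4 K v$)
$\sqrt{b{\left(-21 \right)} + r{\left(68,D{\left(\left(-2\right) 1 \right)} \right)}} = \sqrt{55 + 4 \left(\left(-2\right) 1\right) 68} = \sqrt{55 + 4 \left(-2\right) 68} = \sqrt{55 - 544} = \sqrt{-489} = i \sqrt{489}$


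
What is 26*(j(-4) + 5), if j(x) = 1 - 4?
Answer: 52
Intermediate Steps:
j(x) = -3
26*(j(-4) + 5) = 26*(-3 + 5) = 26*2 = 52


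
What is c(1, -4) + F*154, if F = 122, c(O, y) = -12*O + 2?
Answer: 18778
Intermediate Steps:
c(O, y) = 2 - 12*O
c(1, -4) + F*154 = (2 - 12*1) + 122*154 = (2 - 12) + 18788 = -10 + 18788 = 18778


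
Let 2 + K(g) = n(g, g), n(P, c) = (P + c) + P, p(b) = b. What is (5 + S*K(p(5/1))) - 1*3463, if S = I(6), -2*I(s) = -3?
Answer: -6877/2 ≈ -3438.5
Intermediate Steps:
I(s) = 3/2 (I(s) = -1/2*(-3) = 3/2)
n(P, c) = c + 2*P
K(g) = -2 + 3*g (K(g) = -2 + (g + 2*g) = -2 + 3*g)
S = 3/2 ≈ 1.5000
(5 + S*K(p(5/1))) - 1*3463 = (5 + 3*(-2 + 3*(5/1))/2) - 1*3463 = (5 + 3*(-2 + 3*(5*1))/2) - 3463 = (5 + 3*(-2 + 3*5)/2) - 3463 = (5 + 3*(-2 + 15)/2) - 3463 = (5 + (3/2)*13) - 3463 = (5 + 39/2) - 3463 = 49/2 - 3463 = -6877/2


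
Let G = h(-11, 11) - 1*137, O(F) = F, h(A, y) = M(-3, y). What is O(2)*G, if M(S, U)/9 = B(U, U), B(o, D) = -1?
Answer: -292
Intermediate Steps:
M(S, U) = -9 (M(S, U) = 9*(-1) = -9)
h(A, y) = -9
G = -146 (G = -9 - 1*137 = -9 - 137 = -146)
O(2)*G = 2*(-146) = -292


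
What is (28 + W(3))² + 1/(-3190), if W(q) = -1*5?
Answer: 1687509/3190 ≈ 529.00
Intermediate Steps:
W(q) = -5
(28 + W(3))² + 1/(-3190) = (28 - 5)² + 1/(-3190) = 23² - 1/3190 = 529 - 1/3190 = 1687509/3190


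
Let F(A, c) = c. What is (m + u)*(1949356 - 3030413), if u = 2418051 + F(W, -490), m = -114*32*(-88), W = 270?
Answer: -2960566484345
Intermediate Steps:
m = 321024 (m = -3648*(-88) = 321024)
u = 2417561 (u = 2418051 - 490 = 2417561)
(m + u)*(1949356 - 3030413) = (321024 + 2417561)*(1949356 - 3030413) = 2738585*(-1081057) = -2960566484345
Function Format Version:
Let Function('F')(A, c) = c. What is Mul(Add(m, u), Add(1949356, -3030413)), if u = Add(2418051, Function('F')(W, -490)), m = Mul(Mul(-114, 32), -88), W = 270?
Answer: -2960566484345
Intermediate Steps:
m = 321024 (m = Mul(-3648, -88) = 321024)
u = 2417561 (u = Add(2418051, -490) = 2417561)
Mul(Add(m, u), Add(1949356, -3030413)) = Mul(Add(321024, 2417561), Add(1949356, -3030413)) = Mul(2738585, -1081057) = -2960566484345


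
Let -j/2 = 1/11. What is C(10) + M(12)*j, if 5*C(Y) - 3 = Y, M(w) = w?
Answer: 23/55 ≈ 0.41818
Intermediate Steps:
C(Y) = 3/5 + Y/5
j = -2/11 ≈ -0.18182
C(10) + M(12)*j = (3/5 + (1/5)*10) + 12*(-2/11) = (3/5 + 2) - 24/11 = 13/5 - 24/11 = 23/55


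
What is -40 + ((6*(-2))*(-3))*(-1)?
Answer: -76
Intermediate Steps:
-40 + ((6*(-2))*(-3))*(-1) = -40 - 12*(-3)*(-1) = -40 + 36*(-1) = -40 - 36 = -76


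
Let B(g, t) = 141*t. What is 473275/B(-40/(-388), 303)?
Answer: 473275/42723 ≈ 11.078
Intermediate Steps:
473275/B(-40/(-388), 303) = 473275/((141*303)) = 473275/42723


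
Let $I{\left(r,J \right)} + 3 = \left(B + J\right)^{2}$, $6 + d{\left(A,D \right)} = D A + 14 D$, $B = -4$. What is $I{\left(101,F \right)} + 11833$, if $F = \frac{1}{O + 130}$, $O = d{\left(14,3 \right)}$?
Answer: $\frac{512503681}{43264} \approx 11846.0$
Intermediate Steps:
$d{\left(A,D \right)} = -6 + 14 D + A D$ ($d{\left(A,D \right)} = -6 + \left(D A + 14 D\right) = -6 + \left(A D + 14 D\right) = -6 + \left(14 D + A D\right) = -6 + 14 D + A D$)
$O = 78$ ($O = -6 + 14 \cdot 3 + 14 \cdot 3 = -6 + 42 + 42 = 78$)
$F = \frac{1}{208}$ ($F = \frac{1}{78 + 130} = \frac{1}{208} \approx 0.0048077$)
$I{\left(r,J \right)} = -3 + \left(-4 + J\right)^{2}$
$I{\left(101,F \right)} + 11833 = \left(-3 + \left(-4 + \frac{1}{208}\right)^{2}\right) + 11833 = \left(-3 + \left(- \frac{831}{208}\right)^{2}\right) + 11833 = \left(-3 + \frac{690561}{43264}\right) + 11833 = \frac{560769}{43264} + 11833 = \frac{512503681}{43264}$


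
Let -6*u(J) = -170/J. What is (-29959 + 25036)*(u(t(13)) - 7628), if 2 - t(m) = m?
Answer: 413218569/11 ≈ 3.7565e+7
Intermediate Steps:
t(m) = 2 - m
u(J) = 85/(3*J) (u(J) = -(-85)/(3*J) = 85/(3*J))
(-29959 + 25036)*(u(t(13)) - 7628) = (-29959 + 25036)*(85/(3*(2 - 1*13)) - 7628) = -4923*(85/(3*(2 - 13)) - 7628) = -4923*((85/3)/(-11) - 7628) = -4923*((85/3)*(-1/11) - 7628) = -4923*(-85/33 - 7628) = -4923*(-251809/33) = 413218569/11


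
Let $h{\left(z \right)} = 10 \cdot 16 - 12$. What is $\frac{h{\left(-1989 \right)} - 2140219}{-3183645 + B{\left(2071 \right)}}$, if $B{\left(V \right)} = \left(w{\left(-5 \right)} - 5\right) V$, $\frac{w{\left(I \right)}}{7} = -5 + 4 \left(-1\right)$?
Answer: $\frac{2140071}{3324473} \approx 0.64373$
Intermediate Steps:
$w{\left(I \right)} = -63$ ($w{\left(I \right)} = 7 \left(-5 + 4 \left(-1\right)\right) = 7 \left(-5 - 4\right) = 7 \left(-9\right) = -63$)
$h{\left(z \right)} = 148$ ($h{\left(z \right)} = 160 - 12 = 148$)
$B{\left(V \right)} = - 68 V$ ($B{\left(V \right)} = \left(-63 - 5\right) V = - 68 V$)
$\frac{h{\left(-1989 \right)} - 2140219}{-3183645 + B{\left(2071 \right)}} = \frac{148 - 2140219}{-3183645 - 140828} = - \frac{2140071}{-3183645 - 140828} = - \frac{2140071}{-3324473} = \left(-2140071\right) \left(- \frac{1}{3324473}\right) = \frac{2140071}{3324473}$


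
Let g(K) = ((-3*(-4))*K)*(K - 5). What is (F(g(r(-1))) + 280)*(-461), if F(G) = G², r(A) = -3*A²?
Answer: -38366264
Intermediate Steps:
g(K) = 12*K*(-5 + K) (g(K) = (12*K)*(-5 + K) = 12*K*(-5 + K))
(F(g(r(-1))) + 280)*(-461) = ((12*(-3*(-1)²)*(-5 - 3*(-1)²))² + 280)*(-461) = ((12*(-3*1)*(-5 - 3*1))² + 280)*(-461) = ((12*(-3)*(-5 - 3))² + 280)*(-461) = ((12*(-3)*(-8))² + 280)*(-461) = (288² + 280)*(-461) = (82944 + 280)*(-461) = 83224*(-461) = -38366264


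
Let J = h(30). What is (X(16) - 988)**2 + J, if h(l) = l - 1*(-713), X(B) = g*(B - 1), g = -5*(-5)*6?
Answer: 1593387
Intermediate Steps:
g = 150 (g = 25*6 = 150)
X(B) = -150 + 150*B (X(B) = 150*(B - 1) = 150*(-1 + B) = -150 + 150*B)
h(l) = 713 + l (h(l) = l + 713 = 713 + l)
J = 743 (J = 713 + 30 = 743)
(X(16) - 988)**2 + J = ((-150 + 150*16) - 988)**2 + 743 = ((-150 + 2400) - 988)**2 + 743 = (2250 - 988)**2 + 743 = 1262**2 + 743 = 1592644 + 743 = 1593387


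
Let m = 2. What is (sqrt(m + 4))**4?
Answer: 36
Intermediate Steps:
(sqrt(m + 4))**4 = (sqrt(2 + 4))**4 = (sqrt(6))**4 = 36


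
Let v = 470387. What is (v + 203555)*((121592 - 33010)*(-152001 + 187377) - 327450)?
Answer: 2111695749203844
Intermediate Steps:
(v + 203555)*((121592 - 33010)*(-152001 + 187377) - 327450) = (470387 + 203555)*((121592 - 33010)*(-152001 + 187377) - 327450) = 673942*(88582*35376 - 327450) = 673942*(3133676832 - 327450) = 673942*3133349382 = 2111695749203844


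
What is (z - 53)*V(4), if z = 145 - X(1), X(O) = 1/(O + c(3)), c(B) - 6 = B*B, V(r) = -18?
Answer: -13239/8 ≈ -1654.9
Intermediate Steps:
c(B) = 6 + B² (c(B) = 6 + B*B = 6 + B²)
X(O) = 1/(15 + O) (X(O) = 1/(O + (6 + 3²)) = 1/(O + (6 + 9)) = 1/(O + 15) = 1/(15 + O))
z = 2319/16 (z = 145 - 1/(15 + 1) = 145 - 1/16 = 2319/16 ≈ 144.94)
(z - 53)*V(4) = (2319/16 - 53)*(-18) = (1471/16)*(-18) = -13239/8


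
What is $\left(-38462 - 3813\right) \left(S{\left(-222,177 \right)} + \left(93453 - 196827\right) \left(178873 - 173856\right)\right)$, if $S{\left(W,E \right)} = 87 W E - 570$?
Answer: $22069516041150$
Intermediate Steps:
$S{\left(W,E \right)} = -570 + 87 E W$ ($S{\left(W,E \right)} = 87 E W - 570 = -570 + 87 E W$)
$\left(-38462 - 3813\right) \left(S{\left(-222,177 \right)} + \left(93453 - 196827\right) \left(178873 - 173856\right)\right) = \left(-38462 - 3813\right) \left(\left(-570 + 87 \cdot 177 \left(-222\right)\right) + \left(93453 - 196827\right) \left(178873 - 173856\right)\right) = - 42275 \left(\left(-570 - 3418578\right) - 518627358\right) = - 42275 \left(-3419148 - 518627358\right) = \left(-42275\right) \left(-522046506\right) = 22069516041150$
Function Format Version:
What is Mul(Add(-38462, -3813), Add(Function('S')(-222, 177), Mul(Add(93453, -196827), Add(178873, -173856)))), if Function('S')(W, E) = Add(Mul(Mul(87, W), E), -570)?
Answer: 22069516041150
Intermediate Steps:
Function('S')(W, E) = Add(-570, Mul(87, E, W)) (Function('S')(W, E) = Add(Mul(87, E, W), -570) = Add(-570, Mul(87, E, W)))
Mul(Add(-38462, -3813), Add(Function('S')(-222, 177), Mul(Add(93453, -196827), Add(178873, -173856)))) = Mul(Add(-38462, -3813), Add(Add(-570, Mul(87, 177, -222)), Mul(Add(93453, -196827), Add(178873, -173856)))) = Mul(-42275, Add(Add(-570, -3418578), Mul(-103374, 5017))) = Mul(-42275, Add(-3419148, -518627358)) = Mul(-42275, -522046506) = 22069516041150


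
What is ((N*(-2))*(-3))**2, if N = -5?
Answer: 900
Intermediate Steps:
((N*(-2))*(-3))**2 = (-5*(-2)*(-3))**2 = (10*(-3))**2 = (-30)**2 = 900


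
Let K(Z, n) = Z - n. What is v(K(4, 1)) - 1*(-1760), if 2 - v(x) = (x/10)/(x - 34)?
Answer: 546223/310 ≈ 1762.0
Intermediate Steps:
v(x) = 2 - x/(10*(-34 + x)) (v(x) = 2 - x/10/(x - 34) = 2 - x*(⅒)/(-34 + x) = 2 - x/10/(-34 + x) = 2 - x/(10*(-34 + x)))
v(K(4, 1)) - 1*(-1760) = (-680 + 19*(4 - 1*1))/(10*(-34 + (4 - 1*1))) - 1*(-1760) = (-680 + 19*(4 - 1))/(10*(-34 + (4 - 1))) + 1760 = (-680 + 19*3)/(10*(-34 + 3)) + 1760 = (⅒)*(-680 + 57)/(-31) + 1760 = (⅒)*(-1/31)*(-623) + 1760 = 623/310 + 1760 = 546223/310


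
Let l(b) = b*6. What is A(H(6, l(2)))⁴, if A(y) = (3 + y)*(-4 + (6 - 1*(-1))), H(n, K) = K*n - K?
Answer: 1275989841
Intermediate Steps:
l(b) = 6*b
H(n, K) = -K + K*n
A(y) = 9 + 3*y (A(y) = (3 + y)*(-4 + (6 + 1)) = (3 + y)*(-4 + 7) = (3 + y)*3 = 9 + 3*y)
A(H(6, l(2)))⁴ = (9 + 3*((6*2)*(-1 + 6)))⁴ = (9 + 3*(12*5))⁴ = (9 + 3*60)⁴ = (9 + 180)⁴ = 189⁴ = 1275989841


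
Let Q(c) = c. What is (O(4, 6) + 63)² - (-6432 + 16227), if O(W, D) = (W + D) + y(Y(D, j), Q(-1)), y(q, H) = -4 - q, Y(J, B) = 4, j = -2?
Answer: -5570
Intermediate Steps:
O(W, D) = -8 + D + W (O(W, D) = (W + D) + (-4 - 1*4) = (D + W) + (-4 - 4) = (D + W) - 8 = -8 + D + W)
(O(4, 6) + 63)² - (-6432 + 16227) = ((-8 + 6 + 4) + 63)² - (-6432 + 16227) = (2 + 63)² - 1*9795 = 65² - 9795 = 4225 - 9795 = -5570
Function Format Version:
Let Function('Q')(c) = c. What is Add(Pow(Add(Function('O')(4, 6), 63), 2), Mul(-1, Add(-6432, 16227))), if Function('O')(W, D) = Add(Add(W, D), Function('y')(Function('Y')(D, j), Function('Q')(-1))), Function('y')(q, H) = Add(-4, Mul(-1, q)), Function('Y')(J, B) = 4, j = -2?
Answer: -5570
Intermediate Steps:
Function('O')(W, D) = Add(-8, D, W) (Function('O')(W, D) = Add(Add(W, D), Add(-4, Mul(-1, 4))) = Add(Add(D, W), Add(-4, -4)) = Add(Add(D, W), -8) = Add(-8, D, W))
Add(Pow(Add(Function('O')(4, 6), 63), 2), Mul(-1, Add(-6432, 16227))) = Add(Pow(Add(Add(-8, 6, 4), 63), 2), Mul(-1, Add(-6432, 16227))) = Add(Pow(Add(2, 63), 2), Mul(-1, 9795)) = Add(Pow(65, 2), -9795) = Add(4225, -9795) = -5570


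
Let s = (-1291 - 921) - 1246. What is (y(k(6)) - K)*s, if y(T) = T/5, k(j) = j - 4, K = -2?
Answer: -41496/5 ≈ -8299.2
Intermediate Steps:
k(j) = -4 + j
y(T) = T/5 (y(T) = T*(⅕) = T/5)
s = -3458 (s = -2212 - 1246 = -3458)
(y(k(6)) - K)*s = ((-4 + 6)/5 - 1*(-2))*(-3458) = ((⅕)*2 + 2)*(-3458) = (⅖ + 2)*(-3458) = (12/5)*(-3458) = -41496/5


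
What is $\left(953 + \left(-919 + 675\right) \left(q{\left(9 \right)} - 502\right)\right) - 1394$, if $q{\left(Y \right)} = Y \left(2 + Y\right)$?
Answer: $97891$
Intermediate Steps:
$\left(953 + \left(-919 + 675\right) \left(q{\left(9 \right)} - 502\right)\right) - 1394 = \left(953 + \left(-919 + 675\right) \left(9 \left(2 + 9\right) - 502\right)\right) - 1394 = \left(953 - 244 \left(9 \cdot 11 - 502\right)\right) - 1394 = \left(953 - 244 \left(99 - 502\right)\right) - 1394 = \left(953 - -98332\right) - 1394 = \left(953 + 98332\right) - 1394 = 99285 - 1394 = 97891$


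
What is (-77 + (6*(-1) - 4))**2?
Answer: 7569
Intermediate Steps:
(-77 + (6*(-1) - 4))**2 = (-77 + (-6 - 4))**2 = (-77 - 10)**2 = (-87)**2 = 7569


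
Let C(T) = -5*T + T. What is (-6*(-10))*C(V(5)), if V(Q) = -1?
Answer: 240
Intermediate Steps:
C(T) = -4*T
(-6*(-10))*C(V(5)) = (-6*(-10))*(-4*(-1)) = 60*4 = 240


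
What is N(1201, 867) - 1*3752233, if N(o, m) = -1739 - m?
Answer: -3754839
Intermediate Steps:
N(1201, 867) - 1*3752233 = (-1739 - 1*867) - 1*3752233 = (-1739 - 867) - 3752233 = -2606 - 3752233 = -3754839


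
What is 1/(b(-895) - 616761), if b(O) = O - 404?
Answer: -1/618060 ≈ -1.6180e-6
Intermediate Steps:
b(O) = -404 + O
1/(b(-895) - 616761) = 1/((-404 - 895) - 616761) = 1/(-1299 - 616761) = 1/(-618060) = -1/618060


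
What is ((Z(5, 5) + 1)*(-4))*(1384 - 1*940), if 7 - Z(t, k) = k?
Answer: -5328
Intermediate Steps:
Z(t, k) = 7 - k
((Z(5, 5) + 1)*(-4))*(1384 - 1*940) = (((7 - 1*5) + 1)*(-4))*(1384 - 1*940) = (((7 - 5) + 1)*(-4))*(1384 - 940) = ((2 + 1)*(-4))*444 = (3*(-4))*444 = -12*444 = -5328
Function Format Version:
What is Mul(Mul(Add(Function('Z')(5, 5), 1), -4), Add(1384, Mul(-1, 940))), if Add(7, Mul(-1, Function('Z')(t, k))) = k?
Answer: -5328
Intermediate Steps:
Function('Z')(t, k) = Add(7, Mul(-1, k))
Mul(Mul(Add(Function('Z')(5, 5), 1), -4), Add(1384, Mul(-1, 940))) = Mul(Mul(Add(Add(7, Mul(-1, 5)), 1), -4), Add(1384, Mul(-1, 940))) = Mul(Mul(Add(Add(7, -5), 1), -4), Add(1384, -940)) = Mul(Mul(Add(2, 1), -4), 444) = Mul(Mul(3, -4), 444) = Mul(-12, 444) = -5328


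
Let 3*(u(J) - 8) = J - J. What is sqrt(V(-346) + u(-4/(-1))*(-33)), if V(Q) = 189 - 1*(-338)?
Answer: sqrt(263) ≈ 16.217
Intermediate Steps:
u(J) = 8 (u(J) = 8 + (J - J)/3 = 8 + (1/3)*0 = 8 + 0 = 8)
V(Q) = 527 (V(Q) = 189 + 338 = 527)
sqrt(V(-346) + u(-4/(-1))*(-33)) = sqrt(527 + 8*(-33)) = sqrt(527 - 264) = sqrt(263)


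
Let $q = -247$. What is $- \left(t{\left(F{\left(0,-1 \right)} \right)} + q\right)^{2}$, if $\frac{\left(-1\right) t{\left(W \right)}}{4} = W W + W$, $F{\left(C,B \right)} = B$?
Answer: $-61009$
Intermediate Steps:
$t{\left(W \right)} = - 4 W - 4 W^{2}$ ($t{\left(W \right)} = - 4 \left(W W + W\right) = - 4 \left(W^{2} + W\right) = - 4 \left(W + W^{2}\right) = - 4 W - 4 W^{2}$)
$- \left(t{\left(F{\left(0,-1 \right)} \right)} + q\right)^{2} = - \left(\left(-4\right) \left(-1\right) \left(1 - 1\right) - 247\right)^{2} = - \left(\left(-4\right) \left(-1\right) 0 - 247\right)^{2} = - \left(0 - 247\right)^{2} = - \left(-247\right)^{2} = \left(-1\right) 61009 = -61009$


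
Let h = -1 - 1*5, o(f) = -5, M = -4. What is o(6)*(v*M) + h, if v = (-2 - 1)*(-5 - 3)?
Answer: 474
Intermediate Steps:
v = 24 (v = -3*(-8) = 24)
h = -6 (h = -1 - 5 = -6)
o(6)*(v*M) + h = -120*(-4) - 6 = -5*(-96) - 6 = 480 - 6 = 474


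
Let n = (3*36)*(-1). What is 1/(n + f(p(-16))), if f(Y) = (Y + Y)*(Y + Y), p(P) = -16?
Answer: 1/916 ≈ 0.0010917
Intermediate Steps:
n = -108 (n = 108*(-1) = -108)
f(Y) = 4*Y² (f(Y) = (2*Y)*(2*Y) = 4*Y²)
1/(n + f(p(-16))) = 1/(-108 + 4*(-16)²) = 1/(-108 + 4*256) = 1/(-108 + 1024) = 1/916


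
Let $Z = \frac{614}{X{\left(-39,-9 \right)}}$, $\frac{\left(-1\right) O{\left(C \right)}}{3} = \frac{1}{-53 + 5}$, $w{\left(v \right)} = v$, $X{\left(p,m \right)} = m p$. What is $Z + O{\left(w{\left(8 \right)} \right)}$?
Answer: $\frac{10175}{5616} \approx 1.8118$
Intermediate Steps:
$O{\left(C \right)} = \frac{1}{16}$ ($O{\left(C \right)} = - \frac{3}{-53 + 5} = - \frac{3}{-48} = \left(-3\right) \left(- \frac{1}{48}\right) = \frac{1}{16}$)
$Z = \frac{614}{351}$ ($Z = \frac{614}{\left(-9\right) \left(-39\right)} = \frac{614}{351} \approx 1.7493$)
$Z + O{\left(w{\left(8 \right)} \right)} = \frac{614}{351} + \frac{1}{16} = \frac{10175}{5616}$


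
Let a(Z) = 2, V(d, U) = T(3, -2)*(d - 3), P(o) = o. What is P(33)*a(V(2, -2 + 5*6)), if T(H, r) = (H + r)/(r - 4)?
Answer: 66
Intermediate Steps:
T(H, r) = (H + r)/(-4 + r)
V(d, U) = ½ - d/6 (V(d, U) = ((3 - 2)/(-4 - 2))*(d - 3) = (1/(-6))*(-3 + d) = (-⅙*1)*(-3 + d) = -(-3 + d)/6 = ½ - d/6)
P(33)*a(V(2, -2 + 5*6)) = 33*2 = 66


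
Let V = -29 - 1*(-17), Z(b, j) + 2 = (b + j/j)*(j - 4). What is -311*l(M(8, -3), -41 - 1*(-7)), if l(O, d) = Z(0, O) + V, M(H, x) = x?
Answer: 6531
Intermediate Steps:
Z(b, j) = -2 + (1 + b)*(-4 + j) (Z(b, j) = -2 + (b + j/j)*(j - 4) = -2 + (b + 1)*(-4 + j) = -2 + (1 + b)*(-4 + j))
V = -12 (V = -29 + 17 = -12)
l(O, d) = -18 + O (l(O, d) = (-6 + O - 4*0 + 0*O) - 12 = (-6 + O + 0 + 0) - 12 = (-6 + O) - 12 = -18 + O)
-311*l(M(8, -3), -41 - 1*(-7)) = -311*(-18 - 3) = -311*(-21) = 6531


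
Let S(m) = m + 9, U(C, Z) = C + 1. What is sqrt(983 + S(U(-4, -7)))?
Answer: sqrt(989) ≈ 31.448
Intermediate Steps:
U(C, Z) = 1 + C
S(m) = 9 + m
sqrt(983 + S(U(-4, -7))) = sqrt(983 + (9 + (1 - 4))) = sqrt(983 + (9 - 3)) = sqrt(983 + 6) = sqrt(989)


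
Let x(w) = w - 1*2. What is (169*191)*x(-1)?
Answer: -96837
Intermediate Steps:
x(w) = -2 + w (x(w) = w - 2 = -2 + w)
(169*191)*x(-1) = (169*191)*(-2 - 1) = 32279*(-3) = -96837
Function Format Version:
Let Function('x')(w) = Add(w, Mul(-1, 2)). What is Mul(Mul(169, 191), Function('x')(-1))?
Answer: -96837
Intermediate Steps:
Function('x')(w) = Add(-2, w) (Function('x')(w) = Add(w, -2) = Add(-2, w))
Mul(Mul(169, 191), Function('x')(-1)) = Mul(Mul(169, 191), Add(-2, -1)) = Mul(32279, -3) = -96837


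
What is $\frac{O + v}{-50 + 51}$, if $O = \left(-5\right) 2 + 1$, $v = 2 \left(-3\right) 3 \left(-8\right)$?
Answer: $135$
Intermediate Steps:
$v = 144$ ($v = \left(-6\right) 3 \left(-8\right) = \left(-18\right) \left(-8\right) = 144$)
$O = -9$ ($O = -10 + 1 = -9$)
$\frac{O + v}{-50 + 51} = \frac{-9 + 144}{-50 + 51} = \frac{135}{1} = 135 \cdot 1 = 135$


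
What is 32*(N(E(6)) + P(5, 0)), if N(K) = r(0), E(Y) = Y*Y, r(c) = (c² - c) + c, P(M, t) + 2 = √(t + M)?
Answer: -64 + 32*√5 ≈ 7.5542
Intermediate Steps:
P(M, t) = -2 + √(M + t) (P(M, t) = -2 + √(t + M) = -2 + √(M + t))
r(c) = c²
E(Y) = Y²
N(K) = 0 (N(K) = 0² = 0)
32*(N(E(6)) + P(5, 0)) = 32*(0 + (-2 + √(5 + 0))) = 32*(0 + (-2 + √5)) = 32*(-2 + √5) = -64 + 32*√5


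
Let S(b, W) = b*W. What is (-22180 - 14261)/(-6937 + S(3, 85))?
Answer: 36441/6682 ≈ 5.4536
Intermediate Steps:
S(b, W) = W*b
(-22180 - 14261)/(-6937 + S(3, 85)) = (-22180 - 14261)/(-6937 + 85*3) = -36441/(-6937 + 255) = -36441/(-6682) = -36441*(-1/6682) = 36441/6682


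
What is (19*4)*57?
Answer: 4332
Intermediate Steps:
(19*4)*57 = 76*57 = 4332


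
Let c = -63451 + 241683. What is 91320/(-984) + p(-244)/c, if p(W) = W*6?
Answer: -84779098/913439 ≈ -92.813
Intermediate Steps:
c = 178232
p(W) = 6*W
91320/(-984) + p(-244)/c = 91320/(-984) + (6*(-244))/178232 = 91320*(-1/984) - 1464*1/178232 = -3805/41 - 183/22279 = -84779098/913439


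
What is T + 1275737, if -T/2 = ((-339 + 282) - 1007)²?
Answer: -988455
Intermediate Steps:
T = -2264192 (T = -2*((-339 + 282) - 1007)² = -2*(-57 - 1007)² = -2*(-1064)² = -2*1132096 = -2264192)
T + 1275737 = -2264192 + 1275737 = -988455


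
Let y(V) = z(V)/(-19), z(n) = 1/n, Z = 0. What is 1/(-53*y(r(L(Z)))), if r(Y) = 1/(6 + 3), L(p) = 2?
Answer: 19/477 ≈ 0.039832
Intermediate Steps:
r(Y) = ⅑ (r(Y) = 1/9 = ⅑)
z(n) = 1/n
y(V) = -1/(19*V) (y(V) = 1/(V*(-19)) = -1/19/V = -1/(19*V))
1/(-53*y(r(L(Z)))) = 1/(-(-53)/(19*⅑)) = 1/(-(-53)*9/19) = 1/(-53*(-9/19)) = 1/(477/19) = 19/477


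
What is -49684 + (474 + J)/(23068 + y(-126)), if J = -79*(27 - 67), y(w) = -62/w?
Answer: -72206273518/1453315 ≈ -49684.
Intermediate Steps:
J = 3160 (J = -79*(-40) = 3160)
-49684 + (474 + J)/(23068 + y(-126)) = -49684 + (474 + 3160)/(23068 - 62/(-126)) = -49684 + 3634/(23068 - 62*(-1/126)) = -49684 + 3634/(23068 + 31/63) = -49684 + 3634/(1453315/63) = -49684 + 3634*(63/1453315) = -49684 + 228942/1453315 = -72206273518/1453315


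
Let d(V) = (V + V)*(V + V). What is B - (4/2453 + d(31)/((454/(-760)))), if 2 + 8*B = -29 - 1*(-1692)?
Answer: 29590058307/4454648 ≈ 6642.5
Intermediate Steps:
d(V) = 4*V**2 (d(V) = (2*V)*(2*V) = 4*V**2)
B = 1661/8 (B = -1/4 + (-29 - 1*(-1692))/8 = -1/4 + (-29 + 1692)/8 = -1/4 + (1/8)*1663 = -1/4 + 1663/8 = 1661/8 ≈ 207.63)
B - (4/2453 + d(31)/((454/(-760)))) = 1661/8 - (4/2453 + (4*31**2)/((454/(-760)))) = 1661/8 - (4*(1/2453) + (4*961)/((454*(-1/760)))) = 1661/8 - (4/2453 + 3844/(-227/380)) = 1661/8 - (4/2453 + 3844*(-380/227)) = 1661/8 - (4/2453 - 1460720/227) = 1661/8 - 1*(-3583145252/556831) = 1661/8 + 3583145252/556831 = 29590058307/4454648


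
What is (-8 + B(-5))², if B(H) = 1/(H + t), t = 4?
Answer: 81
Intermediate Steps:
B(H) = 1/(4 + H) (B(H) = 1/(H + 4) = 1/(4 + H))
(-8 + B(-5))² = (-8 + 1/(4 - 5))² = (-8 + 1/(-1))² = (-8 - 1)² = (-9)² = 81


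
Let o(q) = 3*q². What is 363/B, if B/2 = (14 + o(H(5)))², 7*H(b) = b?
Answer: 871563/1158242 ≈ 0.75249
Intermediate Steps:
H(b) = b/7
B = 1158242/2401 (B = 2*(14 + 3*((⅐)*5)²)² = 2*(14 + 3*(5/7)²)² = 2*(14 + 3*(25/49))² = 2*(14 + 75/49)² = 2*(761/49)² = 2*(579121/2401) = 1158242/2401 ≈ 482.40)
363/B = 363/(1158242/2401) = 363*(2401/1158242) = 871563/1158242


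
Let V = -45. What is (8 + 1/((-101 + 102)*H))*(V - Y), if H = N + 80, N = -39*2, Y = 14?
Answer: -1003/2 ≈ -501.50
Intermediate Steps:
N = -78
H = 2 (H = -78 + 80 = 2)
(8 + 1/((-101 + 102)*H))*(V - Y) = (8 + 1/((-101 + 102)*2))*(-45 - 1*14) = (8 + (½)/1)*(-45 - 14) = (8 + 1*(½))*(-59) = (8 + ½)*(-59) = (17/2)*(-59) = -1003/2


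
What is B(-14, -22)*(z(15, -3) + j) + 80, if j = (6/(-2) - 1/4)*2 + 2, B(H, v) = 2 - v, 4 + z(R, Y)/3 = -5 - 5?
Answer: -1036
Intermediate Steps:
z(R, Y) = -42 (z(R, Y) = -12 + 3*(-5 - 5) = -12 + 3*(-10) = -12 - 30 = -42)
j = -9/2 (j = (6*(-½) - 1*¼)*2 + 2 = (-3 - ¼)*2 + 2 = -13/4*2 + 2 = -13/2 + 2 = -9/2 ≈ -4.5000)
B(-14, -22)*(z(15, -3) + j) + 80 = (2 - 1*(-22))*(-42 - 9/2) + 80 = (2 + 22)*(-93/2) + 80 = 24*(-93/2) + 80 = -1116 + 80 = -1036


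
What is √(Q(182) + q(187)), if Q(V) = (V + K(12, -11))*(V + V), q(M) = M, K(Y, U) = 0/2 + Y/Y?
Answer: √66799 ≈ 258.46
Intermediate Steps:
K(Y, U) = 1 (K(Y, U) = 0*(½) + 1 = 0 + 1 = 1)
Q(V) = 2*V*(1 + V) (Q(V) = (V + 1)*(V + V) = (1 + V)*(2*V) = 2*V*(1 + V))
√(Q(182) + q(187)) = √(2*182*(1 + 182) + 187) = √(2*182*183 + 187) = √(66612 + 187) = √66799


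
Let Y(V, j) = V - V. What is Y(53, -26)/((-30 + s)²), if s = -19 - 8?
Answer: 0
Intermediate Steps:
Y(V, j) = 0
s = -27
Y(53, -26)/((-30 + s)²) = 0/((-30 - 27)²) = 0/((-57)²) = 0/3249 = 0*(1/3249) = 0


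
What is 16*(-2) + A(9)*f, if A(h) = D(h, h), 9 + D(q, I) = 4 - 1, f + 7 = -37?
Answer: 232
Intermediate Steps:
f = -44 (f = -7 - 37 = -44)
D(q, I) = -6 (D(q, I) = -9 + (4 - 1) = -9 + 3 = -6)
A(h) = -6
16*(-2) + A(9)*f = 16*(-2) - 6*(-44) = -32 + 264 = 232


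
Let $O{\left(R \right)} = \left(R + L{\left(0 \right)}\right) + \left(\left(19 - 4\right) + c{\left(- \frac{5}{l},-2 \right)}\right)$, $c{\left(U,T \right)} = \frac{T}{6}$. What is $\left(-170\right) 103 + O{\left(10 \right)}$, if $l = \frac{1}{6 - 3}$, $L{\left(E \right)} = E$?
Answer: $- \frac{52456}{3} \approx -17485.0$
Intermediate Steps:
$l = \frac{1}{3} \approx 0.33333$
$c{\left(U,T \right)} = \frac{T}{6}$ ($c{\left(U,T \right)} = T \frac{1}{6} = \frac{T}{6}$)
$O{\left(R \right)} = \frac{44}{3} + R$ ($O{\left(R \right)} = \left(R + 0\right) + \left(\left(19 - 4\right) + \frac{1}{6} \left(-2\right)\right) = R + \left(15 - \frac{1}{3}\right) = R + \frac{44}{3} = \frac{44}{3} + R$)
$\left(-170\right) 103 + O{\left(10 \right)} = \left(-170\right) 103 + \left(\frac{44}{3} + 10\right) = -17510 + \frac{74}{3} = - \frac{52456}{3}$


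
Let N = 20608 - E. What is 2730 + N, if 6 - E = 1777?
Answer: 25109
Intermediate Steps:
E = -1771 (E = 6 - 1*1777 = 6 - 1777 = -1771)
N = 22379 (N = 20608 - 1*(-1771) = 20608 + 1771 = 22379)
2730 + N = 2730 + 22379 = 25109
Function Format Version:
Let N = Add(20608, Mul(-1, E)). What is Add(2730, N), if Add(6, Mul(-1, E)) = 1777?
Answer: 25109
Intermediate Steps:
E = -1771 (E = Add(6, Mul(-1, 1777)) = Add(6, -1777) = -1771)
N = 22379 (N = Add(20608, Mul(-1, -1771)) = Add(20608, 1771) = 22379)
Add(2730, N) = Add(2730, 22379) = 25109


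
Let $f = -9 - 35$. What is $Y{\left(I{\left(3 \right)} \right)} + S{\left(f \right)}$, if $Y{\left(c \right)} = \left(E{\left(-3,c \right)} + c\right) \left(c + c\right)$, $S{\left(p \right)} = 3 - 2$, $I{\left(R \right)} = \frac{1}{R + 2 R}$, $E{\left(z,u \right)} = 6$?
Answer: $\frac{191}{81} \approx 2.358$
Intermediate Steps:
$I{\left(R \right)} = \frac{1}{3 R}$
$f = -44$ ($f = -9 - 35 = -44$)
$S{\left(p \right)} = 1$ ($S{\left(p \right)} = 3 - 2 = 1$)
$Y{\left(c \right)} = 2 c \left(6 + c\right)$ ($Y{\left(c \right)} = \left(6 + c\right) \left(c + c\right) = \left(6 + c\right) 2 c = 2 c \left(6 + c\right)$)
$Y{\left(I{\left(3 \right)} \right)} + S{\left(f \right)} = 2 \frac{1}{3 \cdot 3} \left(6 + \frac{1}{3 \cdot 3}\right) + 1 = 2 \cdot \frac{1}{3} \cdot \frac{1}{3} \left(6 + \frac{1}{3} \cdot \frac{1}{3}\right) + 1 = 2 \cdot \frac{1}{9} \left(6 + \frac{1}{9}\right) + 1 = 2 \cdot \frac{1}{9} \cdot \frac{55}{9} + 1 = \frac{110}{81} + 1 = \frac{191}{81}$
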